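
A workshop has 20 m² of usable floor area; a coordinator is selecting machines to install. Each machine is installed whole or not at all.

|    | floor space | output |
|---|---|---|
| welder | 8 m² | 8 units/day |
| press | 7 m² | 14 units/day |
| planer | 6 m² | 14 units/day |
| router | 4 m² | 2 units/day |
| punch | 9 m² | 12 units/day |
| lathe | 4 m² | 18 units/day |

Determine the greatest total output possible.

Allowing fractional choices, the relaxed optimum would be about 50.0, but machines are indivisible.
press + punch + lathe: floor space 7 + 9 + 4 = 20 ≤ 20, output 14 + 12 + 18 = 44.
press + planer + lathe: floor space 7 + 6 + 4 = 17 ≤ 20, output 14 + 14 + 18 = 46.
planer + punch + lathe: floor space 6 + 9 + 4 = 19 ≤ 20, output 14 + 12 + 18 = 44.
Best is press, planer, and lathe with total output 46.

46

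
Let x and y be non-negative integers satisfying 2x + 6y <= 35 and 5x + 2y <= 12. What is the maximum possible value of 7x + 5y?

Relaxing integrality, the LP optimum is 29.58 at (x,y) = (0.0769, 5.81), which is not an integer point.
(x,y)=(0,5): 2·0+6·5=30≤35, 5·0+2·5=10≤12, objective 25.
(x,y)=(0,4): 2·0+6·4=24≤35, 5·0+2·4=8≤12, objective 20.
Maximum is 25 at (x,y)=(0,5).

25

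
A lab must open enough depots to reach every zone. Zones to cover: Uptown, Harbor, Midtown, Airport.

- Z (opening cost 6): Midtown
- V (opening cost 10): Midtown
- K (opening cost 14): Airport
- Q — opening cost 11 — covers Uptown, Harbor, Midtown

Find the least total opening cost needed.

25

Choose K and Q: together they cover Uptown, Harbor, Midtown, Airport — every zone.
Total opening cost: 14 + 11 = 25.
No cover costs less than 25.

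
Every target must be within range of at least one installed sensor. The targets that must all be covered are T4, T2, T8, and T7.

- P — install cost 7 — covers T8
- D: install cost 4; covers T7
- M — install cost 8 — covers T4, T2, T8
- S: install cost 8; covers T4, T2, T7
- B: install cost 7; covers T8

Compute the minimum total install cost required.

Choose D and M: together they cover T4, T2, T8, T7 — every target.
Total install cost: 4 + 8 = 12.

12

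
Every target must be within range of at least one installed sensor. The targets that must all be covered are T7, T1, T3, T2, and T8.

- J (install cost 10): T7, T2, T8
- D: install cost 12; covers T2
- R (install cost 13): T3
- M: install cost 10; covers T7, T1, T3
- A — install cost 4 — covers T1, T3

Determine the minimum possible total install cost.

14

Choose J and A: together they cover T7, T1, T3, T2, T8 — every target.
Total install cost: 10 + 4 = 14.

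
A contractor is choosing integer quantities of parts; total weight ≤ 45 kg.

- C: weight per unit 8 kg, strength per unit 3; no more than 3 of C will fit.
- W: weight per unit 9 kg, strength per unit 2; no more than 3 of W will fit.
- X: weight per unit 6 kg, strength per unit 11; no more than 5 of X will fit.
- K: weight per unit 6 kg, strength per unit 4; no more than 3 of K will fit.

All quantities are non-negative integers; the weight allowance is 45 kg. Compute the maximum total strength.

63

This is a bounded integer knapsack.
X has the best ratio (11/6); taking only X gives at most 5×11 = 55 (stopped by the supply cap of 5).
Mixing does better — 5×X and 2×K: weight 42 ≤ 45, strength 5·11 + 2·4 = 63.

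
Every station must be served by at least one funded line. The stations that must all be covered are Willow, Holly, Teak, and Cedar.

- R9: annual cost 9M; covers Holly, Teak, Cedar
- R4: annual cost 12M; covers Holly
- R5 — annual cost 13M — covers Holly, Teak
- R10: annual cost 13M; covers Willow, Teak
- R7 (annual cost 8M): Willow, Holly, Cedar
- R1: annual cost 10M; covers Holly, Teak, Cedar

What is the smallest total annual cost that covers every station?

17

Choose R9 and R7: together they cover Willow, Holly, Teak, Cedar — every station.
Total annual cost: 9 + 8 = 17.
No cover costs less than 17.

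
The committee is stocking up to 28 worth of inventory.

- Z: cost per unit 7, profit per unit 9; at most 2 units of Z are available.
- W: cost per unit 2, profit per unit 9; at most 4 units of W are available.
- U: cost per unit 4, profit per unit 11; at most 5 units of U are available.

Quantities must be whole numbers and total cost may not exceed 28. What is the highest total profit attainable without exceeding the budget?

91

Take 4×W and 5×U: cost 28 ≤ 28, profit 4·9 + 5·11 = 91.
W has the best ratio (9/2) and is taken to its limit of 4; remaining capacity is filled optimally with the others.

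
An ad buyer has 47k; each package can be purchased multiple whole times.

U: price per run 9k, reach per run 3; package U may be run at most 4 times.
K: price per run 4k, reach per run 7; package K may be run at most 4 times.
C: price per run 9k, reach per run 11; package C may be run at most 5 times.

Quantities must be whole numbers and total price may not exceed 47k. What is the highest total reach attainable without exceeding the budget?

61

K has the best ratio (7/4); taking only K gives at most 4×7 = 28 (stopped by the supply cap of 4).
Mixing does better — 4×K and 3×C: price 43 ≤ 47, reach 4·7 + 3·11 = 61.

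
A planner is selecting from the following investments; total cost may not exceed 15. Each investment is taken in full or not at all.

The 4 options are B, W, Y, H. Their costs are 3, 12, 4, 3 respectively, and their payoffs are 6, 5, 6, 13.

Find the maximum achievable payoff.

25

Allowing fractional choices, the relaxed optimum would be about 27.1, but investments are indivisible.
B + H: cost 3 + 3 = 6 ≤ 15, payoff 6 + 13 = 19.
B + Y + H: cost 3 + 4 + 3 = 10 ≤ 15, payoff 6 + 6 + 13 = 25.
Y + H: cost 4 + 3 = 7 ≤ 15, payoff 6 + 13 = 19.
Best is B, Y, and H with total payoff 25.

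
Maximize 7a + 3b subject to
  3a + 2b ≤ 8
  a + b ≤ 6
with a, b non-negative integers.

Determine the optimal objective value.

17

The continuous relaxation peaks at (2.67, 0) with value 18.67; rounding to a feasible lattice point costs some objective.
(a,b)=(2,1): 3·2+2·1=8≤8, 1·2+1·1=3≤6, objective 17.
(a,b)=(2,0): 3·2+2·0=6≤8, 1·2+1·0=2≤6, objective 14.
No feasible integer point exceeds 17.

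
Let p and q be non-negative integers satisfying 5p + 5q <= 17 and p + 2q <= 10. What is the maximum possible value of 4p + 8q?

Relaxing integrality, the LP optimum is 27.20 at (p,q) = (0, 3.4), which is not an integer point.
(p,q)=(0,3): 5·0+5·3=15≤17, 1·0+2·3=6≤10, objective 24.
(p,q)=(1,2): 5·1+5·2=15≤17, 1·1+2·2=5≤10, objective 20.
(p,q)=(0,2): 5·0+5·2=10≤17, 1·0+2·2=4≤10, objective 16.
The best lattice point is (0,3), giving 24.

24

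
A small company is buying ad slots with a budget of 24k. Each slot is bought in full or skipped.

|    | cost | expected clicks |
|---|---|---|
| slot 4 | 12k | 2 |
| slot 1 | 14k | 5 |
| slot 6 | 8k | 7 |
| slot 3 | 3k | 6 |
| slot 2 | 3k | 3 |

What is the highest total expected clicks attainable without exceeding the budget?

This is an integer program with binary decision variables.
slot 4 + slot 6 + slot 3: cost 12 + 8 + 3 = 23 ≤ 24, expected clicks 2 + 7 + 6 = 15.
slot 6 + slot 3 + slot 2: cost 8 + 3 + 3 = 14 ≤ 24, expected clicks 7 + 6 + 3 = 16.
slot 1 + slot 3 + slot 2: cost 14 + 3 + 3 = 20 ≤ 24, expected clicks 5 + 6 + 3 = 14.
Best is slot 6, slot 3, and slot 2 with total expected clicks 16.

16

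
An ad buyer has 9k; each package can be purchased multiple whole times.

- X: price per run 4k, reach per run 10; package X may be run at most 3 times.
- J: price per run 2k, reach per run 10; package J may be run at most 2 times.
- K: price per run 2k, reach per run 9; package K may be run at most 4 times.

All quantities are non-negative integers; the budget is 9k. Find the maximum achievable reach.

2×J and 2×K: price 8 ≤ 9, reach 2·10 + 2·9 = 38.
1×J and 3×K: price 8 ≤ 9, reach 1·10 + 3·9 = 37.
Best is 38.

38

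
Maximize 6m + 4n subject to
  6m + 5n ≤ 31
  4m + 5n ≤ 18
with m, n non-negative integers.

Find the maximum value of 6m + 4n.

24

The continuous relaxation peaks at (4.5, 0) with value 27.00; rounding to a feasible lattice point costs some objective.
(m,n)=(4,0): 6·4+5·0=24≤31, 4·4+5·0=16≤18, objective 24.
(m,n)=(3,1): 6·3+5·1=23≤31, 4·3+5·1=17≤18, objective 22.
(m,n)=(3,0): 6·3+5·0=18≤31, 4·3+5·0=12≤18, objective 18.
Maximum is 24 at (m,n)=(4,0).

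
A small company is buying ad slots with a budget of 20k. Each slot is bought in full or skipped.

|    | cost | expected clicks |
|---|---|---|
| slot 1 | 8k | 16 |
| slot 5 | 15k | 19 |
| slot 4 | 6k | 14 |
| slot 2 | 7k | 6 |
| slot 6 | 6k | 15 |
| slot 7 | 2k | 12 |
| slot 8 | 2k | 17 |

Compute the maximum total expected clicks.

60

This is an integer program with binary decision variables.
Take slot 1, slot 6, slot 7, and slot 8: cost 8 + 6 + 2 + 2 = 18 ≤ 20, expected clicks 16 + 15 + 12 + 17 = 60.
No other feasible combination does better.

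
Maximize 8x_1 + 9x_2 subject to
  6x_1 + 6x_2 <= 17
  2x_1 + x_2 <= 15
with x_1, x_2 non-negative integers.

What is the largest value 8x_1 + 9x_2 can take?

Relaxing integrality, the LP optimum is 25.50 at (x_1,x_2) = (0, 2.83), which is not an integer point.
(x_1,x_2)=(0,2) is feasible, giving 18.
(x_1,x_2)=(1,1) is feasible, giving 17.
Maximum is 18 at (x_1,x_2)=(0,2).

18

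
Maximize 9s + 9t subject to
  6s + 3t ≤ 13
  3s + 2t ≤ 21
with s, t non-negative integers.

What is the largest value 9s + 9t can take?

(s,t)=(0,4): 6·0+3·4=12≤13, 3·0+2·4=8≤21, objective 36.
(s,t)=(0,3): 6·0+3·3=9≤13, 3·0+2·3=6≤21, objective 27.
No feasible integer point exceeds 36.

36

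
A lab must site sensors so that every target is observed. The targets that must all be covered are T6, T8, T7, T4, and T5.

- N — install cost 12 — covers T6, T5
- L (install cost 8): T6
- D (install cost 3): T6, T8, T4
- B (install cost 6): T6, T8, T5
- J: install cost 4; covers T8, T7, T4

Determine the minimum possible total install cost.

The greedy cost-per-new-target heuristic would pick D, J, and B for 13, but a cheaper cover exists.
Choose B and J: together they cover T6, T8, T7, T4, T5 — every target.
Total install cost: 6 + 4 = 10.
No cover costs less than 10.

10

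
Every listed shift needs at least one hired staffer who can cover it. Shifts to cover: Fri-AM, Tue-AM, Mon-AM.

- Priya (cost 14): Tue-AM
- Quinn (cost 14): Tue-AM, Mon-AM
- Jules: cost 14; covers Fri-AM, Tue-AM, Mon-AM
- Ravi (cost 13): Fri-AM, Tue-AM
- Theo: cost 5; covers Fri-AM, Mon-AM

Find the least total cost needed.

14

The greedy cost-per-new-shift heuristic would pick Theo and Ravi for 18, but a cheaper cover exists.
Jules alone covers Fri-AM, Tue-AM, Mon-AM — every shift.
Total cost: 14.
No cover costs less than 14.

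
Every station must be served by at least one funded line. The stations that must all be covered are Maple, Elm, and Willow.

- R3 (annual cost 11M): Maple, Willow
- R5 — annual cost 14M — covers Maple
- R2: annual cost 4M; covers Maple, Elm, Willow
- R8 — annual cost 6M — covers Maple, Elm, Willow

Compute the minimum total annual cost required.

4

R2 alone covers Maple, Elm, Willow — every station.
Total annual cost: 4.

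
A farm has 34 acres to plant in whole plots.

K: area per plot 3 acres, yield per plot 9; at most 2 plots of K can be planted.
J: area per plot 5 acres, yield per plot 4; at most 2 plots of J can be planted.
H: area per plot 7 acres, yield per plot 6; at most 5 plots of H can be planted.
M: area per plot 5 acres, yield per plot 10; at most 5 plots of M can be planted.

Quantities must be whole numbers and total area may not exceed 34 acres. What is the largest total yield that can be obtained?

68

K has the best ratio (9/3); taking only K gives at most 2×9 = 18 (stopped by the supply cap of 2).
Mixing does better — 2×K and 5×M: area 31 ≤ 34, yield 2·9 + 5·10 = 68.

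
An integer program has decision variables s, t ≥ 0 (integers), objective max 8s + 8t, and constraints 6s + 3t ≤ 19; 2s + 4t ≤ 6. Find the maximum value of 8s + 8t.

24

(s,t)=(3,0): 6·3+3·0=18≤19, 2·3+4·0=6≤6, objective 24.
(s,t)=(2,0): 6·2+3·0=12≤19, 2·2+4·0=4≤6, objective 16.
The best lattice point is (3,0), giving 24.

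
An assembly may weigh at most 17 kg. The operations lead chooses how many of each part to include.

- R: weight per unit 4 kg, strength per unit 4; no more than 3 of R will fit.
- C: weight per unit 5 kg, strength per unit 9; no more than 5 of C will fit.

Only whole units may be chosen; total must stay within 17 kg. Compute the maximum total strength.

27

This is a bounded integer knapsack.
3×C: weight 15 ≤ 17, strength 3·9 = 27.
1×R and 2×C: weight 14 ≤ 17, strength 1·4 + 2·9 = 22.
Best is 27.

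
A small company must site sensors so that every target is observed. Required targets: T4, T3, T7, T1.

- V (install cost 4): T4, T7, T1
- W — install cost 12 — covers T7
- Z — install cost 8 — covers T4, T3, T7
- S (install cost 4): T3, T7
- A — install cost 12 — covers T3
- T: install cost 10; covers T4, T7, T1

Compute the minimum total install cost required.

8

Choose V and S: together they cover T4, T3, T7, T1 — every target.
Total install cost: 4 + 4 = 8.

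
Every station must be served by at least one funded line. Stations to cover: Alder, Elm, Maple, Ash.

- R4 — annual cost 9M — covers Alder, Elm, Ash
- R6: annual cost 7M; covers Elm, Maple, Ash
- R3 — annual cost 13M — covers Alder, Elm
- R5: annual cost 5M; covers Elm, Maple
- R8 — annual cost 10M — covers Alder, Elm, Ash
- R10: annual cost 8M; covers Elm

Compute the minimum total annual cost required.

The greedy cost-per-new-station heuristic would pick R6 and R4 for 16, but a cheaper cover exists.
Choose R4 and R5: together they cover Alder, Elm, Maple, Ash — every station.
Total annual cost: 9 + 5 = 14.
No cover costs less than 14.

14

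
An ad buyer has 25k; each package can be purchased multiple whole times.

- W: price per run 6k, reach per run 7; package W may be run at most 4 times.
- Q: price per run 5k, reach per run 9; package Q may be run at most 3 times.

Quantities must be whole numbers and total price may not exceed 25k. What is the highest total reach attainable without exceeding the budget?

Q has the best ratio (9/5); taking only Q gives at most 3×9 = 27 (stopped by the supply cap of 3).
Mixing does better — 1×W and 3×Q: price 21 ≤ 25, reach 1·7 + 3·9 = 34.

34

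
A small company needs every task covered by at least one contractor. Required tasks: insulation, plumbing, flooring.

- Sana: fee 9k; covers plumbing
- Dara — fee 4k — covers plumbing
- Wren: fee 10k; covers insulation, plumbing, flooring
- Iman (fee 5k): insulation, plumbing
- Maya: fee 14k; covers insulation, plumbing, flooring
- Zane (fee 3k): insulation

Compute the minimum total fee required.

10

Wren alone covers insulation, plumbing, flooring — every task.
Total fee: 10.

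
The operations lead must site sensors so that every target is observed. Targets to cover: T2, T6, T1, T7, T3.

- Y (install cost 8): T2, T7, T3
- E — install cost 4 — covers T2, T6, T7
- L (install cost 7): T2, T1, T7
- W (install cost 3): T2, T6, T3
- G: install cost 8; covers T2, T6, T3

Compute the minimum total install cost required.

Choose L and W: together they cover T2, T6, T1, T7, T3 — every target.
Total install cost: 7 + 3 = 10.

10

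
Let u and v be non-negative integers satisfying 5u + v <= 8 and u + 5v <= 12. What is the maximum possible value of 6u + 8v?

22

(u,v)=(1,2): 5·1+1·2=7≤8, 1·1+5·2=11≤12, objective 22.
(u,v)=(0,2): 5·0+1·2=2≤8, 1·0+5·2=10≤12, objective 16.
(u,v)=(1,1): 5·1+1·1=6≤8, 1·1+5·1=6≤12, objective 14.
(u,v)=(0,1): 5·0+1·1=1≤8, 1·0+5·1=5≤12, objective 8.
Maximum is 22 at (u,v)=(1,2).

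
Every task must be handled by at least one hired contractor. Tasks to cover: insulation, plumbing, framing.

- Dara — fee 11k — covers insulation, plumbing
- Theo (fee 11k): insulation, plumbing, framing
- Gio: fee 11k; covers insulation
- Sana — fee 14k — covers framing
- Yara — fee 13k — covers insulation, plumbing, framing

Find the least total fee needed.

11

Theo alone covers insulation, plumbing, framing — every task.
Total fee: 11.
No cover costs less than 11.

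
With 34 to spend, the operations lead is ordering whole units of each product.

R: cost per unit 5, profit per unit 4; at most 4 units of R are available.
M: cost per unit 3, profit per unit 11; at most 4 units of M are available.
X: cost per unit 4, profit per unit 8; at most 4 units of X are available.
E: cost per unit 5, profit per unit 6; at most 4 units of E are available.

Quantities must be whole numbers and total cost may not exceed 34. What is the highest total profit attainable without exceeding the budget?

82

M has the best ratio (11/3); taking only M gives at most 4×11 = 44 (stopped by the supply cap of 4).
Mixing does better — 4×M, 4×X, and 1×E: cost 33 ≤ 34, profit 4·11 + 4·8 + 1·6 = 82.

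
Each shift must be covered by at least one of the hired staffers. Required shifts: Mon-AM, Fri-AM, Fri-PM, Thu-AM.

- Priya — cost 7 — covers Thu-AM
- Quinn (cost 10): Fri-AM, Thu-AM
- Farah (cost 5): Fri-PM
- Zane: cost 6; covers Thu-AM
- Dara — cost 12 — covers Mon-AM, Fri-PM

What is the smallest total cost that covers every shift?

22

Choose Quinn and Dara: together they cover Mon-AM, Fri-AM, Fri-PM, Thu-AM — every shift.
Total cost: 10 + 12 = 22.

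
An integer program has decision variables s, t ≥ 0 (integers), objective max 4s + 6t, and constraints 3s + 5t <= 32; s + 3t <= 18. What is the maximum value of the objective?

(s,t)=(9,1) is feasible, giving 42.
(s,t)=(10,0) is feasible, giving 40.
(s,t)=(8,1) is feasible, giving 38.
The best lattice point is (9,1), giving 42.

42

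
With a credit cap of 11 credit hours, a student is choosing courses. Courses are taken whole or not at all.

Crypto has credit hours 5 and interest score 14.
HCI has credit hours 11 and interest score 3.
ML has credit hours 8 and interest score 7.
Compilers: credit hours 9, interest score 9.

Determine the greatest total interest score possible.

Take Crypto: credit hours 5 ≤ 11, interest score 14.
No other feasible combination does better.

14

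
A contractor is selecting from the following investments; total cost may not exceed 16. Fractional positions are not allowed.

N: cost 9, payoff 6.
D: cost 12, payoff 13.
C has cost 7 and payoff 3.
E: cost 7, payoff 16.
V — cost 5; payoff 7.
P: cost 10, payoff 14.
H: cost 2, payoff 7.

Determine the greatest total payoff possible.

E + V + H: cost 7 + 5 + 2 = 14 ≤ 16, payoff 16 + 7 + 7 = 30.
C + E + H: cost 7 + 7 + 2 = 16 ≤ 16, payoff 3 + 16 + 7 = 26.
E + H: cost 7 + 2 = 9 ≤ 16, payoff 16 + 7 = 23.
Best is E, V, and H with total payoff 30.

30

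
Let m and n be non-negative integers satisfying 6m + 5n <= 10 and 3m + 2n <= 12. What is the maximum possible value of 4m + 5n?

(m,n)=(0,2): 6·0+5·2=10≤10, 3·0+2·2=4≤12, objective 10.
(m,n)=(0,1): 6·0+5·1=5≤10, 3·0+2·1=2≤12, objective 5.
No feasible integer point exceeds 10.

10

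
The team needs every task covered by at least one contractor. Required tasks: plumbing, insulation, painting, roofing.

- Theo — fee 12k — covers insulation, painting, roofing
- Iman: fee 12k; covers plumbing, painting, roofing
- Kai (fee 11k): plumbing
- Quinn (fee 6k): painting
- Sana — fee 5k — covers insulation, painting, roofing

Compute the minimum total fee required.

16

Choose Kai and Sana: together they cover plumbing, insulation, painting, roofing — every task.
Total fee: 11 + 5 = 16.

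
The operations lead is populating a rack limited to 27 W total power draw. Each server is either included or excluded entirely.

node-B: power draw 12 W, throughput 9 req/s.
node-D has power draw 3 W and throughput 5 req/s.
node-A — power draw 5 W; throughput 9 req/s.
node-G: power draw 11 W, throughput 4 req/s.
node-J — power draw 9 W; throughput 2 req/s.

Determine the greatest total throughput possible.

23

Allowing fractional choices, the relaxed optimum would be about 25.5, but servers are indivisible.
node-B + node-A + node-J: power draw 12 + 5 + 9 = 26 ≤ 27, throughput 9 + 9 + 2 = 20.
node-B + node-D + node-A: power draw 12 + 3 + 5 = 20 ≤ 27, throughput 9 + 5 + 9 = 23.
node-B + node-A: power draw 12 + 5 = 17 ≤ 27, throughput 9 + 9 = 18.
Best is node-B, node-D, and node-A with total throughput 23.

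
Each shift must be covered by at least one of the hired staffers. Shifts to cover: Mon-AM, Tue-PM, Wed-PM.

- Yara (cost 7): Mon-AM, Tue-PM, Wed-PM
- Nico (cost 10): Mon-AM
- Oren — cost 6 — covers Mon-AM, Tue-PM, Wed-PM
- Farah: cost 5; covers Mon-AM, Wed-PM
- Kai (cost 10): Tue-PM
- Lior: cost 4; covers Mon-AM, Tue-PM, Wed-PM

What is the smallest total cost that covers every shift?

This is an integer covering problem.
Lior alone covers Mon-AM, Tue-PM, Wed-PM — every shift.
Total cost: 4.
No cover costs less than 4.

4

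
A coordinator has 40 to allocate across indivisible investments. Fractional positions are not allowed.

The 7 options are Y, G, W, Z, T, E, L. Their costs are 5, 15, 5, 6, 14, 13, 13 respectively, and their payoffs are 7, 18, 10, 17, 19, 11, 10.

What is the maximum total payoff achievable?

64

Allowing fractional choices, the relaxed optimum would be about 65.0, but investments are indivisible.
W + Z + T + E: cost 5 + 6 + 14 + 13 = 38 ≤ 40, payoff 10 + 17 + 19 + 11 = 57.
Y + G + Z + T: cost 5 + 15 + 6 + 14 = 40 ≤ 40, payoff 7 + 18 + 17 + 19 = 61.
G + W + Z + T: cost 15 + 5 + 6 + 14 = 40 ≤ 40, payoff 18 + 10 + 17 + 19 = 64.
Best is G, W, Z, and T with total payoff 64.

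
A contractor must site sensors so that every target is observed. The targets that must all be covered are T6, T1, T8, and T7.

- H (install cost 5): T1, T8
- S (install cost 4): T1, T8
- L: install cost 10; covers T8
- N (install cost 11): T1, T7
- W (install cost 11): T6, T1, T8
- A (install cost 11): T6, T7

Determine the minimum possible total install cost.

15

Choose S and A: together they cover T6, T1, T8, T7 — every target.
Total install cost: 4 + 11 = 15.
No cover costs less than 15.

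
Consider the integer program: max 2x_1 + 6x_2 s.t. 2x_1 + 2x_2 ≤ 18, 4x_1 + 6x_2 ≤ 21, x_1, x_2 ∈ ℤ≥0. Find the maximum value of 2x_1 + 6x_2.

18

(x_1,x_2)=(0,3): 2·0+2·3=6≤18, 4·0+6·3=18≤21, objective 18.
(x_1,x_2)=(1,2): 2·1+2·2=6≤18, 4·1+6·2=16≤21, objective 14.
(x_1,x_2)=(0,2): 2·0+2·2=4≤18, 4·0+6·2=12≤21, objective 12.
Maximum is 18 at (x_1,x_2)=(0,3).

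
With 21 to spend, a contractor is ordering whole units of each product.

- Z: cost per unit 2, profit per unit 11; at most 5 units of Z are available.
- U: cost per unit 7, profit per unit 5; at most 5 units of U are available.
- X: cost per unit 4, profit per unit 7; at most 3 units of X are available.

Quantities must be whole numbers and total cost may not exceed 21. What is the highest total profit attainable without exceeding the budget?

Take 5×Z and 2×X: cost 18 ≤ 21, profit 5·11 + 2·7 = 69.
Z has the best ratio (11/2) and is taken to its limit of 5; remaining capacity is filled optimally with the others.

69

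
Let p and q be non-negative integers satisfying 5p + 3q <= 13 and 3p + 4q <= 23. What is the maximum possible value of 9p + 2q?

Relaxing integrality, the LP optimum is 23.40 at (p,q) = (2.6, 0), which is not an integer point.
(p,q)=(2,1): 5·2+3·1=13≤13, 3·2+4·1=10≤23, objective 20.
(p,q)=(2,0): 5·2+3·0=10≤13, 3·2+4·0=6≤23, objective 18.
No feasible integer point exceeds 20.

20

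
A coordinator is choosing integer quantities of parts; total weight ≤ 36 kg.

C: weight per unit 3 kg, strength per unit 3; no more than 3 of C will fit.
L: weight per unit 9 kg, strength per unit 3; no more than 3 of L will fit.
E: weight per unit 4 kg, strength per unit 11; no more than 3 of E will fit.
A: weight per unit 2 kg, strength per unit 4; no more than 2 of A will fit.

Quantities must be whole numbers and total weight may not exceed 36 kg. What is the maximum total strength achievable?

This is a bounded integer knapsack.
Take 3×C, 1×L, 3×E, and 2×A: weight 34 ≤ 36, strength 3·3 + 1·3 + 3·11 + 2·4 = 53.
E has the best ratio (11/4) and is taken to its limit of 3; remaining capacity is filled optimally with the others.

53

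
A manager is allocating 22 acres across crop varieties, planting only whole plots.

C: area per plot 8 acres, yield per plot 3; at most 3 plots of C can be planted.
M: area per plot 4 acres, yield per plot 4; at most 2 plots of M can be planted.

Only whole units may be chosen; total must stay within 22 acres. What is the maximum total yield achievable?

This is a bounded integer knapsack.
Take 1×C and 2×M: area 16 ≤ 22, yield 1·3 + 2·4 = 11.
M has the best ratio (4/4) and is taken to its limit of 2; remaining capacity is filled optimally with the others.

11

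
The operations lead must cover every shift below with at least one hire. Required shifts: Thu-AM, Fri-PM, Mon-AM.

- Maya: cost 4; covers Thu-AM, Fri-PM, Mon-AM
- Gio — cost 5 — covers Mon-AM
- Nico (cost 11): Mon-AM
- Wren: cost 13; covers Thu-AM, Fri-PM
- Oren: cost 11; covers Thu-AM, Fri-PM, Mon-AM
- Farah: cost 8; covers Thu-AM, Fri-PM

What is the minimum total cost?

4

Maya alone covers Thu-AM, Fri-PM, Mon-AM — every shift.
Total cost: 4.
No cover costs less than 4.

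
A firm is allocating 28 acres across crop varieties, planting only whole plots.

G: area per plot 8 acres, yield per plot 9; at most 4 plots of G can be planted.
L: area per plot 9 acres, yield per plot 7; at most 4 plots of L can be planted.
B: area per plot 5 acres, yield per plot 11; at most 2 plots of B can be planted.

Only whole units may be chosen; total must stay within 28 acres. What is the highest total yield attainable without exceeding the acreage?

B has the best ratio (11/5); taking only B gives at most 2×11 = 22 (stopped by the supply cap of 2).
Mixing does better — 2×G and 2×B: area 26 ≤ 28, yield 2·9 + 2·11 = 40.

40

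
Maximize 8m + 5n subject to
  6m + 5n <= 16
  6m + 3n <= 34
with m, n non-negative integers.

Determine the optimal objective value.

The continuous relaxation peaks at (2.67, 0) with value 21.33; rounding to a feasible lattice point costs some objective.
(m,n)=(1,2): 6·1+5·2=16≤16, 6·1+3·2=12≤34, objective 18.
(m,n)=(2,0): 6·2+5·0=12≤16, 6·2+3·0=12≤34, objective 16.
The best lattice point is (1,2), giving 18.

18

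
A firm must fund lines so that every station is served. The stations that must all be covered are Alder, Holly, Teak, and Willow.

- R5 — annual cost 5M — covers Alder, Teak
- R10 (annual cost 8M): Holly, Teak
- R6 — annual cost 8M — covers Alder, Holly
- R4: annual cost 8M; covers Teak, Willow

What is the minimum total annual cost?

Choose R6 and R4: together they cover Alder, Holly, Teak, Willow — every station.
Total annual cost: 8 + 8 = 16.

16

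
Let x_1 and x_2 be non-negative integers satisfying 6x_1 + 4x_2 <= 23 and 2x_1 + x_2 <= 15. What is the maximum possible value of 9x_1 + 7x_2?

The continuous relaxation peaks at (0, 5.75) with value 40.25; rounding to a feasible lattice point costs some objective.
(x_1,x_2)=(1,4): 6·1+4·4=22≤23, 2·1+1·4=6≤15, objective 37.
(x_1,x_2)=(0,5): 6·0+4·5=20≤23, 2·0+1·5=5≤15, objective 35.
Maximum is 37 at (x_1,x_2)=(1,4).

37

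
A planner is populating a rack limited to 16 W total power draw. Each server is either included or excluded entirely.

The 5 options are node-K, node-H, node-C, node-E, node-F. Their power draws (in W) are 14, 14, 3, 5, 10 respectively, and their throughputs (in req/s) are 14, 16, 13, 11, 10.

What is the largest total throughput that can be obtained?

24

Allowing fractional choices, the relaxed optimum would be about 33.1, but servers are indivisible.
node-C + node-F: power draw 3 + 10 = 13 ≤ 16, throughput 13 + 10 = 23.
node-C + node-E: power draw 3 + 5 = 8 ≤ 16, throughput 13 + 11 = 24.
Best is node-C and node-E with total throughput 24.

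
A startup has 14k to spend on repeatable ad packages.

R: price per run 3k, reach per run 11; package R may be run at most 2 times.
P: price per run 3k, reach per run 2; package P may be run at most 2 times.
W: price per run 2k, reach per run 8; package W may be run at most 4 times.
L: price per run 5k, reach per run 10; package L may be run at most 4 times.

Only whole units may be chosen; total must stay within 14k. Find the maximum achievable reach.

This is a bounded integer knapsack.
2×R and 4×W: price 14 ≤ 14, reach 2·11 + 4·8 = 54.
2×R and 3×W: price 12 ≤ 14, reach 2·11 + 3·8 = 46.
Best is 54.

54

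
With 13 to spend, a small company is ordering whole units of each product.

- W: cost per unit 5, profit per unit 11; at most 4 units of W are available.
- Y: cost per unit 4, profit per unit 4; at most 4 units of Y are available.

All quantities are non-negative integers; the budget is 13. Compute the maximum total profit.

This is a bounded integer knapsack.
Take 2×W: cost 10 ≤ 13, profit 2·11 = 22.
No other integer combination yields more.

22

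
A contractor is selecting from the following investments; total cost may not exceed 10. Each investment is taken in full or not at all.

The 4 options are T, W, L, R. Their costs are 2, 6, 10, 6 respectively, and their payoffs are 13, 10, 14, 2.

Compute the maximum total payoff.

Take T and W: cost 2 + 6 = 8 ≤ 10, payoff 13 + 10 = 23.
No other feasible combination does better.

23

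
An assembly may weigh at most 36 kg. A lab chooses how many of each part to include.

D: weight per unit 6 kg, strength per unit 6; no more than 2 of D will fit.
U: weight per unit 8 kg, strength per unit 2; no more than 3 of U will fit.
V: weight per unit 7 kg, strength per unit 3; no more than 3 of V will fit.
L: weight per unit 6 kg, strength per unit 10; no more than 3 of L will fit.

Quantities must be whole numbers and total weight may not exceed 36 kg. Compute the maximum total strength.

42

This is a bounded integer knapsack.
L has the best ratio (10/6); taking only L gives at most 3×10 = 30 (stopped by the supply cap of 3).
Mixing does better — 2×D and 3×L: weight 30 ≤ 36, strength 2·6 + 3·10 = 42.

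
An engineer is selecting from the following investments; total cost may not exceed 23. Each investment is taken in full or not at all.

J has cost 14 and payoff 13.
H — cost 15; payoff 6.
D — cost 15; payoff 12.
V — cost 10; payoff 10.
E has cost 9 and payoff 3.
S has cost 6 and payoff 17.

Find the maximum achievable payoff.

D + S: cost 15 + 6 = 21 ≤ 23, payoff 12 + 17 = 29.
J + S: cost 14 + 6 = 20 ≤ 23, payoff 13 + 17 = 30.
V + S: cost 10 + 6 = 16 ≤ 23, payoff 10 + 17 = 27.
Best is J and S with total payoff 30.

30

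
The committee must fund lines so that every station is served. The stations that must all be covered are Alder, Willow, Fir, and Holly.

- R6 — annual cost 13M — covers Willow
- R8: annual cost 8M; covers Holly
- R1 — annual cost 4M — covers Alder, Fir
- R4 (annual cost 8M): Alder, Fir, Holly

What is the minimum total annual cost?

This is an integer covering problem.
The greedy cost-per-new-station heuristic would pick R1, R8, and R6 for 25, but a cheaper cover exists.
Choose R6 and R4: together they cover Alder, Willow, Fir, Holly — every station.
Total annual cost: 13 + 8 = 21.
No cover costs less than 21.

21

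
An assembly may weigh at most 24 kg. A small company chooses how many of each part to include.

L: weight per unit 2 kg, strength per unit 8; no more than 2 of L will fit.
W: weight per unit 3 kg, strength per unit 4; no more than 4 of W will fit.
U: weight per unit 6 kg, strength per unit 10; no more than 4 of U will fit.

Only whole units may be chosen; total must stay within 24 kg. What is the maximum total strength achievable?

This is a bounded integer knapsack.
2×L and 3×U: weight 22 ≤ 24, strength 2·8 + 3·10 = 46.
2×L, 2×W, and 2×U: weight 22 ≤ 24, strength 2·8 + 2·4 + 2·10 = 44.
Best is 46.

46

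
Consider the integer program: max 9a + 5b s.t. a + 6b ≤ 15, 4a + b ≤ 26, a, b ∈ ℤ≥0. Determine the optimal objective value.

59

(a,b)=(6,1) is feasible, giving 59.
(a,b)=(6,0) is feasible, giving 54.
(a,b)=(5,1) is feasible, giving 50.
(a,b)=(5,0) is feasible, giving 45.
Maximum is 59 at (a,b)=(6,1).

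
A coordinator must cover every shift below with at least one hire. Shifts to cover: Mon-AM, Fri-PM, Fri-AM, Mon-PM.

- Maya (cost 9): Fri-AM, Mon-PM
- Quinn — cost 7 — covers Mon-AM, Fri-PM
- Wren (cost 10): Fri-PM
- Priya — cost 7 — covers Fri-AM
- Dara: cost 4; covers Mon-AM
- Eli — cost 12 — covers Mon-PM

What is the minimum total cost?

This is a weighted set-cover instance.
Choose Maya and Quinn: together they cover Mon-AM, Fri-PM, Fri-AM, Mon-PM — every shift.
Total cost: 9 + 7 = 16.
No cover costs less than 16.

16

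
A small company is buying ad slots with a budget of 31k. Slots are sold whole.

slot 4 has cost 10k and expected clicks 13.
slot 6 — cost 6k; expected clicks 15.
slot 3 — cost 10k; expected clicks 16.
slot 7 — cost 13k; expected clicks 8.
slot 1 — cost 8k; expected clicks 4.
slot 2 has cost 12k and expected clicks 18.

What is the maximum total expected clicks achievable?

49

Take slot 6, slot 3, and slot 2: cost 6 + 10 + 12 = 28 ≤ 31, expected clicks 15 + 16 + 18 = 49.
No other feasible combination does better.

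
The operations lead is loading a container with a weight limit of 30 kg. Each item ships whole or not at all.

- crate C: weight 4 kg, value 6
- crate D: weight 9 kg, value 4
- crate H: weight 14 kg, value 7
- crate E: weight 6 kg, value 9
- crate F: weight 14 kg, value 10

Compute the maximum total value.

Allowing fractional choices, the relaxed optimum would be about 28.0, but items are indivisible.
crate C + crate E + crate F: weight 4 + 6 + 14 = 24 ≤ 30, value 6 + 9 + 10 = 25.
crate D + crate E + crate F: weight 9 + 6 + 14 = 29 ≤ 30, value 4 + 9 + 10 = 23.
crate C + crate H + crate E: weight 4 + 14 + 6 = 24 ≤ 30, value 6 + 7 + 9 = 22.
Best is crate C, crate E, and crate F with total value 25.

25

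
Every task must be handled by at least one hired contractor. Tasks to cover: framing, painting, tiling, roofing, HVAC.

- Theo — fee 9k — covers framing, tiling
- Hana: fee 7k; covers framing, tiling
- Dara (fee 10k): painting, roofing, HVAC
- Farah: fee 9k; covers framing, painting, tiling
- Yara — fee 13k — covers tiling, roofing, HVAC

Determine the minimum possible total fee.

Choose Hana and Dara: together they cover framing, painting, tiling, roofing, HVAC — every task.
Total fee: 7 + 10 = 17.

17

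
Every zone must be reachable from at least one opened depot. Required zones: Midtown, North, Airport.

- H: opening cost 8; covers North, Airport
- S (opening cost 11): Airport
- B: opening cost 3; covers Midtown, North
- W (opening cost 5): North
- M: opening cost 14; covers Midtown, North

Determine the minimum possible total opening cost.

This is an integer covering problem.
Choose H and B: together they cover Midtown, North, Airport — every zone.
Total opening cost: 8 + 3 = 11.
No cover costs less than 11.

11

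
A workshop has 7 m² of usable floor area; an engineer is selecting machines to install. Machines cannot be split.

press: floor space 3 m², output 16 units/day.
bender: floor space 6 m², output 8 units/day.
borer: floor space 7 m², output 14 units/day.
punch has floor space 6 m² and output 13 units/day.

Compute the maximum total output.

16

Take press: floor space 3 ≤ 7, output 16.
No other feasible combination does better.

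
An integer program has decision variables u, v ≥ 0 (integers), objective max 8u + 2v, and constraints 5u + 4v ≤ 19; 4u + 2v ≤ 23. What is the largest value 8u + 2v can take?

Relaxing integrality, the LP optimum is 30.40 at (u,v) = (3.8, 0), which is not an integer point.
(u,v)=(3,1): 5·3+4·1=19≤19, 4·3+2·1=14≤23, objective 26.
(u,v)=(3,0): 5·3+4·0=15≤19, 4·3+2·0=12≤23, objective 24.
(u,v)=(2,2): 5·2+4·2=18≤19, 4·2+2·2=12≤23, objective 20.
Maximum is 26 at (u,v)=(3,1).

26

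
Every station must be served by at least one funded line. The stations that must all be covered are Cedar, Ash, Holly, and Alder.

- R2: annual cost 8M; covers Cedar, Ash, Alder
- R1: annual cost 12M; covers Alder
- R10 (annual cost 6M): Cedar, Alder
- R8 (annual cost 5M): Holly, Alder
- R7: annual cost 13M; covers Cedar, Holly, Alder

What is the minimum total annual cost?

13

Choose R2 and R8: together they cover Cedar, Ash, Holly, Alder — every station.
Total annual cost: 8 + 5 = 13.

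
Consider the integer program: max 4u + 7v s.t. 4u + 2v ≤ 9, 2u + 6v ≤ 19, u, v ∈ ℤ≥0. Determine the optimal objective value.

The continuous relaxation peaks at (0.8, 2.9) with value 23.50; rounding to a feasible lattice point costs some objective.
(u,v)=(0,3) is feasible, giving 21.
(u,v)=(1,2) is feasible, giving 18.
(u,v)=(0,2) is feasible, giving 14.
No feasible integer point exceeds 21.

21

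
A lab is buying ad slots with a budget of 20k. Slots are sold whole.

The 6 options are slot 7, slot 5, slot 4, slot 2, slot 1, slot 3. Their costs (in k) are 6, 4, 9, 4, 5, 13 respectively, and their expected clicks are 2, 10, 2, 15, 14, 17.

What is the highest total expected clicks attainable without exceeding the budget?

Allowing fractional choices, the relaxed optimum would be about 48.2, but ad slots are indivisible.
slot 5 + slot 2 + slot 1: cost 4 + 4 + 5 = 13 ≤ 20, expected clicks 10 + 15 + 14 = 39.
slot 7 + slot 5 + slot 2 + slot 1: cost 6 + 4 + 4 + 5 = 19 ≤ 20, expected clicks 2 + 10 + 15 + 14 = 41.
Best is slot 7, slot 5, slot 2, and slot 1 with total expected clicks 41.

41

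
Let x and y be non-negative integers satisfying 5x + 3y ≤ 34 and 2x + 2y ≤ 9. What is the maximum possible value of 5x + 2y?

The continuous relaxation peaks at (4.5, 0) with value 22.50; rounding to a feasible lattice point costs some objective.
(x,y)=(4,0): 5·4+3·0=20≤34, 2·4+2·0=8≤9, objective 20.
(x,y)=(3,1): 5·3+3·1=18≤34, 2·3+2·1=8≤9, objective 17.
(x,y)=(3,0): 5·3+3·0=15≤34, 2·3+2·0=6≤9, objective 15.
The best lattice point is (4,0), giving 20.

20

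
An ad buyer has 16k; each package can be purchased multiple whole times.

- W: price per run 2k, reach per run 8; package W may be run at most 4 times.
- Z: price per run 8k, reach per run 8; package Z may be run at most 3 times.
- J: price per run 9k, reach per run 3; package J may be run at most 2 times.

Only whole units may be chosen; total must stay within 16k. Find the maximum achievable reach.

Take 4×W and 1×Z: price 16 ≤ 16, reach 4·8 + 1·8 = 40.
W has the best ratio (8/2) and is taken to its limit of 4; remaining capacity is filled optimally with the others.

40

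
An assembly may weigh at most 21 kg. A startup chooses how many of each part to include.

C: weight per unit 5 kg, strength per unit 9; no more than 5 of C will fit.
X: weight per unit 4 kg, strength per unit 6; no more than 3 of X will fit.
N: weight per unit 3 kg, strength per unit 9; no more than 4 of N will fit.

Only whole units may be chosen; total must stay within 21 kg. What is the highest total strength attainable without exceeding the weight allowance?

51

N has the best ratio (9/3); taking only N gives at most 4×9 = 36 (stopped by the supply cap of 4).
Mixing does better — 1×C, 1×X, and 4×N: weight 21 ≤ 21, strength 1·9 + 1·6 + 4·9 = 51.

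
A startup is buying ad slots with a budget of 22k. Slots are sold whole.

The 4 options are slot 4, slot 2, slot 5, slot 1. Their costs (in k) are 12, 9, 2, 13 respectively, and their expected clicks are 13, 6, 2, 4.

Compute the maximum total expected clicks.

19

Treat it as a binary knapsack problem.
Allowing fractional choices, the relaxed optimum would be about 20.3, but ad slots are indivisible.
slot 4 + slot 2: cost 12 + 9 = 21 ≤ 22, expected clicks 13 + 6 = 19.
slot 4 + slot 5: cost 12 + 2 = 14 ≤ 22, expected clicks 13 + 2 = 15.
slot 4: cost 12 ≤ 22, expected clicks 13.
Best is slot 4 and slot 2 with total expected clicks 19.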